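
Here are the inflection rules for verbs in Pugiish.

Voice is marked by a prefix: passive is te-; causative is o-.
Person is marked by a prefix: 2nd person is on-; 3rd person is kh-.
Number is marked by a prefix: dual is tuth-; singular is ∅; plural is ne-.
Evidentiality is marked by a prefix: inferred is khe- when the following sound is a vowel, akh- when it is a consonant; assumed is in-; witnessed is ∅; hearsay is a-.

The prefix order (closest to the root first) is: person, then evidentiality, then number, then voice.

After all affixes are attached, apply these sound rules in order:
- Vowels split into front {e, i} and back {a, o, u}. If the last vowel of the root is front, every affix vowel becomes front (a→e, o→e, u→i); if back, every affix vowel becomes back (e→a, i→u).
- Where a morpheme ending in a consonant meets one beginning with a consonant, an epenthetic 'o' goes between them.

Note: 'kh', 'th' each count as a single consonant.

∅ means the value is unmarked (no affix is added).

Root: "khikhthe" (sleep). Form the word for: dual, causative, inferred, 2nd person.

etithokheenokhikhthe

Attach person 2nd person on- → onkhikhthe.
Attach evidentiality inferred khe- (before vowel 'o') → kheonkhikhthe.
Attach number dual tuth- → tuthkheonkhikhthe.
Attach voice causative o- → otuthkheonkhikhthe.
Apply vowel harmony: otuthkheonkhikhthe → etithkheenkhikhthe.
Apply epenthesis: etithkheenkhikhthe → etithokheenokhikhthe.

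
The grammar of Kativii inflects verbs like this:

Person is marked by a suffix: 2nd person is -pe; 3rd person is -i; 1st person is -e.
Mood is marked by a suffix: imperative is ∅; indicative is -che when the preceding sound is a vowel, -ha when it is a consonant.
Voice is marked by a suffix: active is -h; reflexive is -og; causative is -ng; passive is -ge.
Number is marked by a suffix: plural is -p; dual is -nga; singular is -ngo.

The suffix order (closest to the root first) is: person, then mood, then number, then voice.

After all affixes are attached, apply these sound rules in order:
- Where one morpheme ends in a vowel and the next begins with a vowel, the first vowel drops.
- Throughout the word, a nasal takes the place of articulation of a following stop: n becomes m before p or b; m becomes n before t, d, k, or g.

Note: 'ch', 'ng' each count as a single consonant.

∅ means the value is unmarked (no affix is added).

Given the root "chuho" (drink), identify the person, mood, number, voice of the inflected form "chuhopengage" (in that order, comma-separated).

2nd person, imperative, dual, passive

Segment: chuho-pe-nga-ge.
person: -pe → 2nd person.
mood: ∅ → imperative.
number: -nga → dual.
voice: -ge → passive.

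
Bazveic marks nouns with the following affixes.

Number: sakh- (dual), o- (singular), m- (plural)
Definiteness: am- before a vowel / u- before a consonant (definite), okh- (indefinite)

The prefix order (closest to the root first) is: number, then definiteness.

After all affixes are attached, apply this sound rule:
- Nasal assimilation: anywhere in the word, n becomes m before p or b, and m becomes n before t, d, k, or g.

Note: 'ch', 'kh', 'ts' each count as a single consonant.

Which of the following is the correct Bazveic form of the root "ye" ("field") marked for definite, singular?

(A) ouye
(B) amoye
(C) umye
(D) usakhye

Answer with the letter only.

B

Attach number singular o- → oye.
Attach definiteness definite am- (before vowel 'o') → amoye.
Nasal assimilation: no change.
So the correct form is amoye, option (B).
(A) ouye is wrong: it has the affixes in the wrong order.
(C) umye is wrong: it uses plural instead of singular for number.
(D) usakhye is wrong: it uses dual instead of singular for number.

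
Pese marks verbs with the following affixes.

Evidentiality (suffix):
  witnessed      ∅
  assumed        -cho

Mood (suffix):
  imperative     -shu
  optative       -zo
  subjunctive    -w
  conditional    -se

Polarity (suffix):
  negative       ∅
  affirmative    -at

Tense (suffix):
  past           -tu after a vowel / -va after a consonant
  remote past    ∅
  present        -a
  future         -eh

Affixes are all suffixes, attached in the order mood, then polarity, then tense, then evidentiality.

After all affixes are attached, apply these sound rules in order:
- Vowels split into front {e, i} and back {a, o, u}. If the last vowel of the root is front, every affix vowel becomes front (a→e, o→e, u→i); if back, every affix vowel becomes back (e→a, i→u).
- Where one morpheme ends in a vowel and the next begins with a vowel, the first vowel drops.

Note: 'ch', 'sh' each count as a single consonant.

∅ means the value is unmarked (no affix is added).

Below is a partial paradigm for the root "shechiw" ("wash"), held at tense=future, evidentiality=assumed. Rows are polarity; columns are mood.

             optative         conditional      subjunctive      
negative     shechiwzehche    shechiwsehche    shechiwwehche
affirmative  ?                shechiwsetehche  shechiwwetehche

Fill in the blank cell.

Attach mood optative -zo → shechiwzo.
Attach polarity affirmative -at → shechiwzoat.
Attach tense future -eh → shechiwzoateh.
Attach evidentiality assumed -cho → shechiwzoatehcho.
Apply vowel harmony: shechiwzoatehcho → shechiwzeetehche.
Apply vowel deletion: shechiwzeetehche → shechiwzetehche.

shechiwzetehche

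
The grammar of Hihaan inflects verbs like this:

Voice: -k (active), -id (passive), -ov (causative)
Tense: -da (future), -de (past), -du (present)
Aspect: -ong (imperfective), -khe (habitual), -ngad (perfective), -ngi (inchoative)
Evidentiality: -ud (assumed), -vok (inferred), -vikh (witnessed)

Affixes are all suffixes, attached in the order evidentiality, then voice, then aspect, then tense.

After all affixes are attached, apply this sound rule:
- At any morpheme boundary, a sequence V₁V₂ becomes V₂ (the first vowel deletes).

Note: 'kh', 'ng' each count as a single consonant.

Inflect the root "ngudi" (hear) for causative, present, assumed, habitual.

ngududovkhedu

Attach evidentiality assumed -ud → ngudiud.
Attach voice causative -ov → ngudiudov.
Attach aspect habitual -khe → ngudiudovkhe.
Attach tense present -du → ngudiudovkhedu.
Apply vowel deletion: ngudiudovkhedu → ngududovkhedu.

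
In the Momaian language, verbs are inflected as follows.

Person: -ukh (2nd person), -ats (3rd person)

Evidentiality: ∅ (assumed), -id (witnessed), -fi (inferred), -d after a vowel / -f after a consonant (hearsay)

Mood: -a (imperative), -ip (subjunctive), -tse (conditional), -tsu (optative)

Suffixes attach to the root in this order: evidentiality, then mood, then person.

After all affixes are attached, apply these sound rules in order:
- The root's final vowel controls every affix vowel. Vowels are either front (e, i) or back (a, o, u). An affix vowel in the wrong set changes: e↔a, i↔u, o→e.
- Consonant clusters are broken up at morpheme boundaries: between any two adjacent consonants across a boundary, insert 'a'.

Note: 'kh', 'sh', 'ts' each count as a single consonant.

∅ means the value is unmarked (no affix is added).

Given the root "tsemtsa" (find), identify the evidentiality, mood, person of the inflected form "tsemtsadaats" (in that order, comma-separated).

Segment: tsemtsa-d-a-ats.
evidentiality: -d/f → hearsay.
mood: -a → imperative.
person: -ats → 3rd person.

hearsay, imperative, 3rd person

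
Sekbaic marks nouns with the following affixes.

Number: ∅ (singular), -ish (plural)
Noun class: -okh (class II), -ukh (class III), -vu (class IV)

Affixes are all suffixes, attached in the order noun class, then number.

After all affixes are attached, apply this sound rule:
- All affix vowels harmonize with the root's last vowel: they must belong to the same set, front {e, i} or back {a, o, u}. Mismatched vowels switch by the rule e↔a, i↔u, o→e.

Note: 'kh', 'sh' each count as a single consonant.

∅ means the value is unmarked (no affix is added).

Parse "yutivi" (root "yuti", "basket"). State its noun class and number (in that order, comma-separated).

class IV, singular

Segment: yuti-vu.
noun class: -vu → class IV.
number: ∅ → singular.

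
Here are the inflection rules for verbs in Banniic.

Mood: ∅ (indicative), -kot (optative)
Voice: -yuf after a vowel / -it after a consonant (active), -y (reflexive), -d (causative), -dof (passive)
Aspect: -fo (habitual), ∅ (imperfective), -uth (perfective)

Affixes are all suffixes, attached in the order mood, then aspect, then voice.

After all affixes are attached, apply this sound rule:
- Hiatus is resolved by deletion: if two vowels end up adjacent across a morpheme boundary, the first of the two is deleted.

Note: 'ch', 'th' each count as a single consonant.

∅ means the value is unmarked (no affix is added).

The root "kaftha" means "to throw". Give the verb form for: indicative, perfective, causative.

kafthuthd

mood = indicative: zero marking, form stays kaftha.
Attach aspect perfective -uth → kafthauth.
Attach voice causative -d → kafthauthd.
Apply vowel deletion: kafthauthd → kafthuthd.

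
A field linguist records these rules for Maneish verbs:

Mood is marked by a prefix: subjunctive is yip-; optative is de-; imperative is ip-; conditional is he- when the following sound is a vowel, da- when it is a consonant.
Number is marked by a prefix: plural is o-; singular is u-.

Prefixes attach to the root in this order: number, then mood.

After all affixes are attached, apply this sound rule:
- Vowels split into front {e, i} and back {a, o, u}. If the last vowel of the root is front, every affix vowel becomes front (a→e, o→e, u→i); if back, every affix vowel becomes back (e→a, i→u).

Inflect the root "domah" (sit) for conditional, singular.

haudomah

Attach number singular u- → udomah.
Attach mood conditional he- (before vowel 'u') → heudomah.
Apply vowel harmony: heudomah → haudomah.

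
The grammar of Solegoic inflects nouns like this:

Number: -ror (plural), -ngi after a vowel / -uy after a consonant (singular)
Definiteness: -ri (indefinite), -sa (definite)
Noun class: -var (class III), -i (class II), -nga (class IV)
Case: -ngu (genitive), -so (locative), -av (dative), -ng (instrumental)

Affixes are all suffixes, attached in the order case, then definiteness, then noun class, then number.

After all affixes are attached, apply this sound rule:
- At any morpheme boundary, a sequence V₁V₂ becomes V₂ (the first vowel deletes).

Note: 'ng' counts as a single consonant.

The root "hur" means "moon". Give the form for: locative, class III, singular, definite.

hursosavaruy

Attach case locative -so → hurso.
Attach definiteness definite -sa → hursosa.
Attach noun class class III -var → hursosavar.
Attach number singular -uy (after consonant 'r') → hursosavaruy.
Vowel deletion: no change.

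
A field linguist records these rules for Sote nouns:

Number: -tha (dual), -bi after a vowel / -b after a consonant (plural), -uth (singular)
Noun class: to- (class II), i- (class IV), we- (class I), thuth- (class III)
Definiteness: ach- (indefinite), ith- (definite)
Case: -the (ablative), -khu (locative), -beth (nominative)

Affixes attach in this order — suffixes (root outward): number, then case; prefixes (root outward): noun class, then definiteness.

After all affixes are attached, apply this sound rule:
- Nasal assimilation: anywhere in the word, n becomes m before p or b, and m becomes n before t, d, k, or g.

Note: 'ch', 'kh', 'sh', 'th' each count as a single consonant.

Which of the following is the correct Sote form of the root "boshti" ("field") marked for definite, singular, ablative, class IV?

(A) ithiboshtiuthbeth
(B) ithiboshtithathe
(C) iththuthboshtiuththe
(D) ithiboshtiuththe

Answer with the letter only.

D

Attach number singular -uth → boshtiuth.
Attach case ablative -the → boshtiuththe.
Attach noun class class IV i- → iboshtiuththe.
Attach definiteness definite ith- → ithiboshtiuththe.
Nasal assimilation: no change.
So the correct form is ithiboshtiuththe, option (D).
(B) ithiboshtithathe is wrong: it uses dual instead of singular for number.
(C) iththuthboshtiuththe is wrong: it uses class III instead of class IV for noun class.
(A) ithiboshtiuthbeth is wrong: it uses nominative instead of ablative for case.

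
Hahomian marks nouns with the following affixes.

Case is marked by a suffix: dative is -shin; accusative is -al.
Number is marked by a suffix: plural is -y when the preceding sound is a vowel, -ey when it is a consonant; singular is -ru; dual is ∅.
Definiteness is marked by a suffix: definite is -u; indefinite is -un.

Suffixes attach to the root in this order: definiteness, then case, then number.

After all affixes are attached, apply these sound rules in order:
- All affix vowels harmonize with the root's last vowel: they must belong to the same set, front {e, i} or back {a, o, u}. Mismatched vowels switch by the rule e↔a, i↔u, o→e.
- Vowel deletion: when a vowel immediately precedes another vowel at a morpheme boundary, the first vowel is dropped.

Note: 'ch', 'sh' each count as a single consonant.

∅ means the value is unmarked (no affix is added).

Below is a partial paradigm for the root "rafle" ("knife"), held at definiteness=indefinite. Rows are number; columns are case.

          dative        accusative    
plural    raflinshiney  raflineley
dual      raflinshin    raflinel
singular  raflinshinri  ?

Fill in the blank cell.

raflinelri

Attach definiteness indefinite -un → rafleun.
Attach case accusative -al → rafleunal.
Attach number singular -ru → rafleunalru.
Apply vowel harmony: rafleunalru → rafleinelri.
Apply vowel deletion: rafleinelri → raflinelri.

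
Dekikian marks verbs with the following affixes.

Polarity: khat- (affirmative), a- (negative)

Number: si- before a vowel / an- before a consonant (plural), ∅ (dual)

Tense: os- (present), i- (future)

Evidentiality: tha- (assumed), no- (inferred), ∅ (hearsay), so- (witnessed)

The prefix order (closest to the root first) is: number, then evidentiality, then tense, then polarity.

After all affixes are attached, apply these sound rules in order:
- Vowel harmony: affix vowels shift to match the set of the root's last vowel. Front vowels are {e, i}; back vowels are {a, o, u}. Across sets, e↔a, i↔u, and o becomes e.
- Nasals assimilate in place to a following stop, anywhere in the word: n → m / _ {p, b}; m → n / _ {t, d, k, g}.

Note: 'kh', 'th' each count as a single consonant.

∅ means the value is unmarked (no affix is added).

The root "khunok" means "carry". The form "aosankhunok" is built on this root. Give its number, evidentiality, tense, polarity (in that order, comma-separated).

Segment: a-os-an-khunok.
number: si/an- → plural.
evidentiality: ∅ → hearsay.
tense: os- → present.
polarity: a- → negative.

plural, hearsay, present, negative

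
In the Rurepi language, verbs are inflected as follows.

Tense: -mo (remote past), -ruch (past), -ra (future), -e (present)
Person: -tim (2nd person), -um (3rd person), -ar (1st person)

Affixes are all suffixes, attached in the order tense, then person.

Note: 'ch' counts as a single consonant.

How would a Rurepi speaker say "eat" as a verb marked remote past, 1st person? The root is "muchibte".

Attach tense remote past -mo → muchibtemo.
Attach person 1st person -ar → muchibtemoar.

muchibtemoar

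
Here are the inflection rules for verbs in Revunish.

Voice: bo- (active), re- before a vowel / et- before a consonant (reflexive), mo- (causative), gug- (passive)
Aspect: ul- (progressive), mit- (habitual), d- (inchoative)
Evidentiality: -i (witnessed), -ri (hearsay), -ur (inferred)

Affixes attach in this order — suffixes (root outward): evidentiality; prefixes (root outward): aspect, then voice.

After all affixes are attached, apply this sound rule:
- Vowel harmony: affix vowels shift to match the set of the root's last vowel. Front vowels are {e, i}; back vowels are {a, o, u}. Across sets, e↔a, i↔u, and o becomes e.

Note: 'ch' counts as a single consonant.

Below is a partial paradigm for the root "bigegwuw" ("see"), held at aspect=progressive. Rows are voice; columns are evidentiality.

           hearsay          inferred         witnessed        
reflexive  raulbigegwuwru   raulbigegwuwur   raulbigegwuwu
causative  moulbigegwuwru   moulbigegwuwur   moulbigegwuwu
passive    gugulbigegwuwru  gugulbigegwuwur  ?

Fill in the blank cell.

gugulbigegwuwu

Attach evidentiality witnessed -i → bigegwuwi.
Attach aspect progressive ul- → ulbigegwuwi.
Attach voice passive gug- → gugulbigegwuwi.
Apply vowel harmony: gugulbigegwuwi → gugulbigegwuwu.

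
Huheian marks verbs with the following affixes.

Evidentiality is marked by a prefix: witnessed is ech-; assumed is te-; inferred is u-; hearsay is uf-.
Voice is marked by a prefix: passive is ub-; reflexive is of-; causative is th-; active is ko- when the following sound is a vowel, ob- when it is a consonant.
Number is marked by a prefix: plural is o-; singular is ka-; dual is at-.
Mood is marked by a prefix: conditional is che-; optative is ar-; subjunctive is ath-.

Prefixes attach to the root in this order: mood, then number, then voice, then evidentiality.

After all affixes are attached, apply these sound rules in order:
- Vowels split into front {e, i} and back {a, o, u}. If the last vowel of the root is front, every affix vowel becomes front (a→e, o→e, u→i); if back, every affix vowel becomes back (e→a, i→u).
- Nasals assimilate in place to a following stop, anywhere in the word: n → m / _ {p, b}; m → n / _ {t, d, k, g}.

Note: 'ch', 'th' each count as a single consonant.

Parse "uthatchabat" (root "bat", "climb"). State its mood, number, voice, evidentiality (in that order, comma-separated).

Segment: u-th-at-che-bat.
mood: che- → conditional.
number: at- → dual.
voice: th- → causative.
evidentiality: u- → inferred.

conditional, dual, causative, inferred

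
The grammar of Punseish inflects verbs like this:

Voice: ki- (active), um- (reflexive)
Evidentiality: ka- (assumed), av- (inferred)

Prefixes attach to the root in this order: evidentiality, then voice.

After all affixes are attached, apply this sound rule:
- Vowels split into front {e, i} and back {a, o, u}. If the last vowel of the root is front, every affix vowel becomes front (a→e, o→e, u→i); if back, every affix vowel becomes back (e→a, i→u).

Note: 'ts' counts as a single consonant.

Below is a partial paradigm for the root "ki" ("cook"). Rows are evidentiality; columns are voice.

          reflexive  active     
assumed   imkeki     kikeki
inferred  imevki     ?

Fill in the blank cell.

kievki

Attach evidentiality inferred av- → avki.
Attach voice active ki- → kiavki.
Apply vowel harmony: kiavki → kievki.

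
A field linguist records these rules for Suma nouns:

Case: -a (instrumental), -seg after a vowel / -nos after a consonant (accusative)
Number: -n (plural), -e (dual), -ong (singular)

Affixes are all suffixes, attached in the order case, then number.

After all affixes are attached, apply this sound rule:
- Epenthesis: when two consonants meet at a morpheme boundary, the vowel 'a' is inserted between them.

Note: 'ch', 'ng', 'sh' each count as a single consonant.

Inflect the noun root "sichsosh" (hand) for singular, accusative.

Attach case accusative -nos (after consonant 'sh') → sichsoshnos.
Attach number singular -ong → sichsoshnosong.
Apply epenthesis: sichsoshnosong → sichsoshanosong.

sichsoshanosong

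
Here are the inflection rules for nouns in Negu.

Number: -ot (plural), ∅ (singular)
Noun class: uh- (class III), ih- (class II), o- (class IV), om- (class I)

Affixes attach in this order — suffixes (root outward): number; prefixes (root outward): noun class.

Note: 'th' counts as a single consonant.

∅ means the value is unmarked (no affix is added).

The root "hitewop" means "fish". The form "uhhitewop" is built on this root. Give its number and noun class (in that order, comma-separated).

Segment: uh-hitewop.
number: ∅ → singular.
noun class: uh- → class III.

singular, class III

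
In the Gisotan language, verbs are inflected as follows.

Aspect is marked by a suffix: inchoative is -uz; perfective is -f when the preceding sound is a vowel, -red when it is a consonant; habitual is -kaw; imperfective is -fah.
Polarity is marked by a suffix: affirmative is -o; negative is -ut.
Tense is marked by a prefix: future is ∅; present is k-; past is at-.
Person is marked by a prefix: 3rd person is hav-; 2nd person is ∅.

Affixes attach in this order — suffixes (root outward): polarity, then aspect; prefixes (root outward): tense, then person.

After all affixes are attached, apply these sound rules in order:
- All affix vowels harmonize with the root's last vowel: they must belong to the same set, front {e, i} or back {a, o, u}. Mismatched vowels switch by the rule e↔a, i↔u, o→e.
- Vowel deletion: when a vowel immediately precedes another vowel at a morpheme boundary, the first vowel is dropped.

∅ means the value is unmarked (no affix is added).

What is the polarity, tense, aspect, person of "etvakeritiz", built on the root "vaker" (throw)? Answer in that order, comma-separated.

negative, past, inchoative, 2nd person

Segment: at-vaker-ut-uz.
polarity: -ut → negative.
tense: at- → past.
aspect: -uz → inchoative.
person: ∅ → 2nd person.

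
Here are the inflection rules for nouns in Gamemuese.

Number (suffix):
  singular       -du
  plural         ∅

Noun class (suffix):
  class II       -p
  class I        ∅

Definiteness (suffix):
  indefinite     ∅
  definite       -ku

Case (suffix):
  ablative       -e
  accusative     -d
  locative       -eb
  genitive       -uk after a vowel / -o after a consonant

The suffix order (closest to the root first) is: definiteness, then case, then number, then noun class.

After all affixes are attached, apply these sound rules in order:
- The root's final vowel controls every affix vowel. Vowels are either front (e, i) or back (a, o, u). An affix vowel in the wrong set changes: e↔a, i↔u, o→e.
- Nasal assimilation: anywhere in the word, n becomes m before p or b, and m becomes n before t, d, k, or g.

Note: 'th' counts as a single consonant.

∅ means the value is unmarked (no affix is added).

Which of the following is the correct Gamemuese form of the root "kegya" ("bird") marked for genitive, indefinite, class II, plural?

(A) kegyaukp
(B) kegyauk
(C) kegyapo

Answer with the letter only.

definiteness = indefinite: zero marking, form stays kegya.
Attach case genitive -uk (after vowel 'a') → kegyauk.
number = plural: zero marking, form stays kegyauk.
Attach noun class class II -p → kegyaukp.
Vowel harmony: no change.
Nasal assimilation: no change.
So the correct form is kegyaukp, option (A).
(B) kegyauk is wrong: it uses class I instead of class II for noun class.
(C) kegyapo is wrong: it has the affixes in the wrong order.

A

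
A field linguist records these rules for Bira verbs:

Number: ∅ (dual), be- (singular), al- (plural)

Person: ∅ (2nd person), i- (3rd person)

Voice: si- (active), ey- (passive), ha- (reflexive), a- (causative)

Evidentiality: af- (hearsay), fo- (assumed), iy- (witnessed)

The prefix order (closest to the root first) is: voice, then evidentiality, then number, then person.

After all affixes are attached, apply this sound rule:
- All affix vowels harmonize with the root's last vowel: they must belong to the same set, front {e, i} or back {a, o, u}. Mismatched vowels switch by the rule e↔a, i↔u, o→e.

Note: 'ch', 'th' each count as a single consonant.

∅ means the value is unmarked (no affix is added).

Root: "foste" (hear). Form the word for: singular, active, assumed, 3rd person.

ibefesifoste

Attach voice active si- → sifoste.
Attach evidentiality assumed fo- → fosifoste.
Attach number singular be- → befosifoste.
Attach person 3rd person i- → ibefosifoste.
Apply vowel harmony: ibefosifoste → ibefesifoste.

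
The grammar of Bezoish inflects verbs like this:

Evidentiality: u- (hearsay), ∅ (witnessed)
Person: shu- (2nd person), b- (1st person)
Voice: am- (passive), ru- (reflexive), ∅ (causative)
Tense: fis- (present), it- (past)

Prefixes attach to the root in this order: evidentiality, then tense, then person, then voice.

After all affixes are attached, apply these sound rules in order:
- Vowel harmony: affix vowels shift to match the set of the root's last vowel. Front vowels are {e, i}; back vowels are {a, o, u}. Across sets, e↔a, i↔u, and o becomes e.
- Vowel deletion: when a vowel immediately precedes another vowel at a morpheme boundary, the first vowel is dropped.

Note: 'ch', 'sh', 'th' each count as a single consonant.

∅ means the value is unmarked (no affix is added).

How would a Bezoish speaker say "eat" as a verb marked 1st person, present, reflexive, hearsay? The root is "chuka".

rubfusuchuka

Attach evidentiality hearsay u- → uchuka.
Attach tense present fis- → fisuchuka.
Attach person 1st person b- → bfisuchuka.
Attach voice reflexive ru- → rubfisuchuka.
Apply vowel harmony: rubfisuchuka → rubfusuchuka.
Vowel deletion: no change.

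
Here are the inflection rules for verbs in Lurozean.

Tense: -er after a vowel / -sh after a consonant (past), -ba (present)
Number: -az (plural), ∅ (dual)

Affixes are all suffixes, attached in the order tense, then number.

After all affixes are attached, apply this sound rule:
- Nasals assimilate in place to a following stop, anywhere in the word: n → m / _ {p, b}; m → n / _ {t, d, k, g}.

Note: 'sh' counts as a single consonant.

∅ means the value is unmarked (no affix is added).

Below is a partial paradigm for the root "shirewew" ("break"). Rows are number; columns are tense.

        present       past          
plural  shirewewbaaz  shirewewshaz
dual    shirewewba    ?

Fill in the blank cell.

Attach tense past -sh (after consonant 'w') → shirewewsh.
number = dual: zero marking, form stays shirewewsh.
Nasal assimilation: no change.

shirewewsh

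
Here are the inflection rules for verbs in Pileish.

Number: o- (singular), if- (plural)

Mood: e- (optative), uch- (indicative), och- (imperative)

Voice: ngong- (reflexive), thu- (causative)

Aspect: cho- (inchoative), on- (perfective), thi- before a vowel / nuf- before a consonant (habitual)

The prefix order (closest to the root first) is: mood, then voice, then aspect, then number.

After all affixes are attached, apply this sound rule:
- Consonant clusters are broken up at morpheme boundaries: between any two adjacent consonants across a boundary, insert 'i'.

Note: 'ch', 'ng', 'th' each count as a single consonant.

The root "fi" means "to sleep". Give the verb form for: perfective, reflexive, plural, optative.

ifoningongefi

Attach mood optative e- → efi.
Attach voice reflexive ngong- → ngongefi.
Attach aspect perfective on- → onngongefi.
Attach number plural if- → ifonngongefi.
Apply epenthesis: ifonngongefi → ifoningongefi.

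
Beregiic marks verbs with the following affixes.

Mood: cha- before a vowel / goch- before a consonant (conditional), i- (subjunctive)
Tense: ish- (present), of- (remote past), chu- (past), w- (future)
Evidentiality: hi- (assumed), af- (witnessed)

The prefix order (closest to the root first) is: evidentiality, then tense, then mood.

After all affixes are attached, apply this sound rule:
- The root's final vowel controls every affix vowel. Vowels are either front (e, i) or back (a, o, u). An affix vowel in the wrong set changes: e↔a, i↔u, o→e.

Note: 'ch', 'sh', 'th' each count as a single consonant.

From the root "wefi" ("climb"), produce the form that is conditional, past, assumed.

gechchihiwefi

Attach evidentiality assumed hi- → hiwefi.
Attach tense past chu- → chuhiwefi.
Attach mood conditional goch- (before consonant 'ch') → gochchuhiwefi.
Apply vowel harmony: gochchuhiwefi → gechchihiwefi.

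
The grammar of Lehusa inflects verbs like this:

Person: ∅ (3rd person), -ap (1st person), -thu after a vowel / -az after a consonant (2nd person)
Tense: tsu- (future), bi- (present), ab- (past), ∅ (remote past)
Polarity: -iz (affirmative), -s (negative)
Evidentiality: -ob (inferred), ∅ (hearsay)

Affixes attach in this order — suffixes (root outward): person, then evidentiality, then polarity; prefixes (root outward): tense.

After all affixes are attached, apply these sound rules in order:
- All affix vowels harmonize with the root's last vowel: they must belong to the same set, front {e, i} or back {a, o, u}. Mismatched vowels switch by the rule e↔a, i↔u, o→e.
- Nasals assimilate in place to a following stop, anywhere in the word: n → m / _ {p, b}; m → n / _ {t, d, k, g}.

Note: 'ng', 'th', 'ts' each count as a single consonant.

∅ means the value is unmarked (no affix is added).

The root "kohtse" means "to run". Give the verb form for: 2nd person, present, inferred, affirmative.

Attach person 2nd person -thu (after vowel 'e') → kohtsethu.
Attach evidentiality inferred -ob → kohtsethuob.
Attach tense present bi- → bikohtsethuob.
Attach polarity affirmative -iz → bikohtsethuobiz.
Apply vowel harmony: bikohtsethuobiz → bikohtsethiebiz.
Nasal assimilation: no change.

bikohtsethiebiz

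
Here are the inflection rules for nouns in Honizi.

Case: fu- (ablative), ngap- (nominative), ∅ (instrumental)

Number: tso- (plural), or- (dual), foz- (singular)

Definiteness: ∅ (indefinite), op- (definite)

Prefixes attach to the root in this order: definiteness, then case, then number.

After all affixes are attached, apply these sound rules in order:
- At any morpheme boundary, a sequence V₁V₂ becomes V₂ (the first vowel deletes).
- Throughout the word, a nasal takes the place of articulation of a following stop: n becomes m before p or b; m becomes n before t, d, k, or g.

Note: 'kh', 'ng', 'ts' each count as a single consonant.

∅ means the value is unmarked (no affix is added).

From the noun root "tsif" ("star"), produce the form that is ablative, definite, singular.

fozfoptsif

Attach definiteness definite op- → optsif.
Attach case ablative fu- → fuoptsif.
Attach number singular foz- → fozfuoptsif.
Apply vowel deletion: fozfuoptsif → fozfoptsif.
Nasal assimilation: no change.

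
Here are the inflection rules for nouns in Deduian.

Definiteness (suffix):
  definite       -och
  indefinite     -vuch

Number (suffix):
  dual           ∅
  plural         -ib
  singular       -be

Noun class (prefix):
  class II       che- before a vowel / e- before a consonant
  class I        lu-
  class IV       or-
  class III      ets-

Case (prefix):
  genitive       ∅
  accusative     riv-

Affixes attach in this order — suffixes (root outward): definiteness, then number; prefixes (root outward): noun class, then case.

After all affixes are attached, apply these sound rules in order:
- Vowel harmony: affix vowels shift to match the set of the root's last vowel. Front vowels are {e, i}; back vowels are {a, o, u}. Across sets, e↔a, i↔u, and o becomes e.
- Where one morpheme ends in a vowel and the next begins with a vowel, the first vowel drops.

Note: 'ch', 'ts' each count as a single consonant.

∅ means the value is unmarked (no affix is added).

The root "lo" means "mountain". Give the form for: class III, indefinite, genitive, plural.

atslovuchub

Attach noun class class III ets- → etslo.
Attach definiteness indefinite -vuch → etslovuch.
Attach number plural -ib → etslovuchib.
case = genitive: zero marking, form stays etslovuchib.
Apply vowel harmony: etslovuchib → atslovuchub.
Vowel deletion: no change.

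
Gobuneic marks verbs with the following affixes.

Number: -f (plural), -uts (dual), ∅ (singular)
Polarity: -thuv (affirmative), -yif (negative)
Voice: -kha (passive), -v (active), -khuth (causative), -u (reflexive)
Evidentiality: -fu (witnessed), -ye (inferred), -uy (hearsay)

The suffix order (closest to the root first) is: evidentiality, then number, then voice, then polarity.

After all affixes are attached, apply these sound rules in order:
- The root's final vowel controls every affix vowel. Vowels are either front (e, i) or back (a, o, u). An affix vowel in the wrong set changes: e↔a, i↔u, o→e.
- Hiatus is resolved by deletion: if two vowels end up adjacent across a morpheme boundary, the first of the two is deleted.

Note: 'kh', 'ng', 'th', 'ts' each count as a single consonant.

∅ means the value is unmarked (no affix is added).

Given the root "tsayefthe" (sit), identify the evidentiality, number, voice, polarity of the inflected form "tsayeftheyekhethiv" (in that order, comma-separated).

Segment: tsayefthe-ye-kha-thuv.
evidentiality: -ye → inferred.
number: ∅ → singular.
voice: -kha → passive.
polarity: -thuv → affirmative.

inferred, singular, passive, affirmative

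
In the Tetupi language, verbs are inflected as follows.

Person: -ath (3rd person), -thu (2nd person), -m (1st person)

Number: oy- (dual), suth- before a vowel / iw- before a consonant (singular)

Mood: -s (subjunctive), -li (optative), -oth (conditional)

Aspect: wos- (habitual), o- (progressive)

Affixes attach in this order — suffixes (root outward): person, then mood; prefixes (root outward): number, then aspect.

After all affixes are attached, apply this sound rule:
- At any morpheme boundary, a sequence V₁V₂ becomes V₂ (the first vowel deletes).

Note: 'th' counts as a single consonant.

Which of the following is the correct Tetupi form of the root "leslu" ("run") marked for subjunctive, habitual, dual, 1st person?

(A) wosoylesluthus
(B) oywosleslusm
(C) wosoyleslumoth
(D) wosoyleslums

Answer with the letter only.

D

Attach person 1st person -m → leslum.
Attach mood subjunctive -s → leslums.
Attach number dual oy- → oyleslums.
Attach aspect habitual wos- → wosoyleslums.
Vowel deletion: no change.
So the correct form is wosoyleslums, option (D).
(B) oywosleslusm is wrong: it has the affixes in the wrong order.
(A) wosoylesluthus is wrong: it uses 2nd person instead of 1st person for person.
(C) wosoyleslumoth is wrong: it uses conditional instead of subjunctive for mood.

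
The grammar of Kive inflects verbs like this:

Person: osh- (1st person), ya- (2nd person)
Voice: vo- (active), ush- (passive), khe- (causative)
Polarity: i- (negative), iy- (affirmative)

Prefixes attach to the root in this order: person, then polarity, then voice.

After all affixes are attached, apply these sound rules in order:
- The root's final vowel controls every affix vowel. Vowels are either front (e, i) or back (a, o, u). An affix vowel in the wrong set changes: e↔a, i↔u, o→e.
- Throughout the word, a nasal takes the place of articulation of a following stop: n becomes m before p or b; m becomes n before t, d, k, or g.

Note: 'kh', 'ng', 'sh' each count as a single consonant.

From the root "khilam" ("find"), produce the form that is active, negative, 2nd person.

Attach person 2nd person ya- → yakhilam.
Attach polarity negative i- → iyakhilam.
Attach voice active vo- → voiyakhilam.
Apply vowel harmony: voiyakhilam → vouyakhilam.
Nasal assimilation: no change.

vouyakhilam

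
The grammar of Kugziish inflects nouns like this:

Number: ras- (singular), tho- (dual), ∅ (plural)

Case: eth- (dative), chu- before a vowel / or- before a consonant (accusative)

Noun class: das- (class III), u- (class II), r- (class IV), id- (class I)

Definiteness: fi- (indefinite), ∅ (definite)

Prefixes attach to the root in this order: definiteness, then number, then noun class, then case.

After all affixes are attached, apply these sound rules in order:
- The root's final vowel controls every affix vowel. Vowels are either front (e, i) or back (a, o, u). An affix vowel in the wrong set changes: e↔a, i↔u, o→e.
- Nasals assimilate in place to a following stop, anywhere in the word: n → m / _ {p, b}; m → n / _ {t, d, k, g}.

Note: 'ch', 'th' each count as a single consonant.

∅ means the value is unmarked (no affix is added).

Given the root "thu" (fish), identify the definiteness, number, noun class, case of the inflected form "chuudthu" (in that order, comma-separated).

Segment: chu-id-thu.
definiteness: ∅ → definite.
number: ∅ → plural.
noun class: id- → class I.
case: chu/or- → accusative.

definite, plural, class I, accusative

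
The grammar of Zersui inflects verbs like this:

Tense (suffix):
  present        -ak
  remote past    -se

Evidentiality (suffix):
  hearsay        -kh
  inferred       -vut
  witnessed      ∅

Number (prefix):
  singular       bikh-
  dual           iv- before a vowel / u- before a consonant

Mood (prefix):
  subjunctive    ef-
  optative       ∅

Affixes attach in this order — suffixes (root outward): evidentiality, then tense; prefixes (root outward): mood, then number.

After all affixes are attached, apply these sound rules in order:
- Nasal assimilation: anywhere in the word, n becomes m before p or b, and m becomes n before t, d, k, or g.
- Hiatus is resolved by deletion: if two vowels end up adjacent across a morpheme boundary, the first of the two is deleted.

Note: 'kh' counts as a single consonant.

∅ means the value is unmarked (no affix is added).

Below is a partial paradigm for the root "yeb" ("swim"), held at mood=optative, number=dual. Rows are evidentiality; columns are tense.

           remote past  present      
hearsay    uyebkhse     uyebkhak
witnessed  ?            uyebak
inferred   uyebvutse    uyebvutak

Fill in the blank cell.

uyebse

evidentiality = witnessed: zero marking, form stays yeb.
mood = optative: zero marking, form stays yeb.
Attach tense remote past -se → yebse.
Attach number dual u- (before consonant 'y') → uyebse.
Nasal assimilation: no change.
Vowel deletion: no change.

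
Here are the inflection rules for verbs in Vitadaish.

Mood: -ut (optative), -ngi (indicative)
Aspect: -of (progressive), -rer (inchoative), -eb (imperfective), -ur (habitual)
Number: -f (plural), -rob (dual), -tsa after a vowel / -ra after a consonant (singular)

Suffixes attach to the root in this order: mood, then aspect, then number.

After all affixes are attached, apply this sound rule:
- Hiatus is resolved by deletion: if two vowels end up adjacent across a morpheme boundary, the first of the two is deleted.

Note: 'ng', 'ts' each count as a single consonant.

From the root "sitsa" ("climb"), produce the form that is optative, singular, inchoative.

Attach mood optative -ut → sitsaut.
Attach aspect inchoative -rer → sitsautrer.
Attach number singular -ra (after consonant 'r') → sitsautrerra.
Apply vowel deletion: sitsautrerra → sitsutrerra.

sitsutrerra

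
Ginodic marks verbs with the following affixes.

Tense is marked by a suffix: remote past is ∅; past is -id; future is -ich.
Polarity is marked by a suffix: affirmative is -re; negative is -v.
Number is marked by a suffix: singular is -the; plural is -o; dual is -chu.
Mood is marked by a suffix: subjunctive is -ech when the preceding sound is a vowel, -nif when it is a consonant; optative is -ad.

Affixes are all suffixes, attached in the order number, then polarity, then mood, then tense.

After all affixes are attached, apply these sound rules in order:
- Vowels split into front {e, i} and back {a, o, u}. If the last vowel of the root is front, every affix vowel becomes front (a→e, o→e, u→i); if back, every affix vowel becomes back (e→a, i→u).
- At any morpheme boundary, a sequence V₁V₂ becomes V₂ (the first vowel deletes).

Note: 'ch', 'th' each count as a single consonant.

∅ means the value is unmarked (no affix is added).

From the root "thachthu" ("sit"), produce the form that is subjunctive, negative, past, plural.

Attach number plural -o → thachthuo.
Attach polarity negative -v → thachthuov.
Attach mood subjunctive -nif (after consonant 'v') → thachthuovnif.
Attach tense past -id → thachthuovnifid.
Apply vowel harmony: thachthuovnifid → thachthuovnufud.
Apply vowel deletion: thachthuovnufud → thachthovnufud.

thachthovnufud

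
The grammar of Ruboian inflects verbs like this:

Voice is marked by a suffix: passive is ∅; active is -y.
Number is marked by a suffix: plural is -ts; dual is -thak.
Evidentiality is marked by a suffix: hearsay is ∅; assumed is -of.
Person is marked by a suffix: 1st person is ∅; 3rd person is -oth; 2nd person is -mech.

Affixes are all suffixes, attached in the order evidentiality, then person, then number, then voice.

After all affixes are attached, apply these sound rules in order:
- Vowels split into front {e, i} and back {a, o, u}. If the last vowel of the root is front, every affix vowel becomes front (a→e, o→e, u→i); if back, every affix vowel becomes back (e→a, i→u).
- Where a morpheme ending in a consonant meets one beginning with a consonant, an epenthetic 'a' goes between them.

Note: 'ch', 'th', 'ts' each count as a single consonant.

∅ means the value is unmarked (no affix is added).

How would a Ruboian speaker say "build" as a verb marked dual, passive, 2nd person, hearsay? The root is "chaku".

chakumachathak

evidentiality = hearsay: zero marking, form stays chaku.
Attach person 2nd person -mech → chakumech.
Attach number dual -thak → chakumechthak.
voice = passive: zero marking, form stays chakumechthak.
Apply vowel harmony: chakumechthak → chakumachthak.
Apply epenthesis: chakumachthak → chakumachathak.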